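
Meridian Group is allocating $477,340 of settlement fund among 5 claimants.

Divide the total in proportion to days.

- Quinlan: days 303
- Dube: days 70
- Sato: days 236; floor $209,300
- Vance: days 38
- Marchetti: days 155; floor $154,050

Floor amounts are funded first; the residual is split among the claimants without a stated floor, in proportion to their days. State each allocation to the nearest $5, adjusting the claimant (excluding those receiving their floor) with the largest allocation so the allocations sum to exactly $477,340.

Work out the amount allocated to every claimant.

Minimums first: Sato $209,300; Marchetti $154,050. Balance $113,990.
Balance split over remaining days 411: Quinlan 84,036.42 → $84,035; Dube 19,414.36 → $19,415; Vance 10,539.22 → $10,540.

Quinlan: $84,035; Dube: $19,415; Sato: $209,300; Vance: $10,540; Marchetti: $154,050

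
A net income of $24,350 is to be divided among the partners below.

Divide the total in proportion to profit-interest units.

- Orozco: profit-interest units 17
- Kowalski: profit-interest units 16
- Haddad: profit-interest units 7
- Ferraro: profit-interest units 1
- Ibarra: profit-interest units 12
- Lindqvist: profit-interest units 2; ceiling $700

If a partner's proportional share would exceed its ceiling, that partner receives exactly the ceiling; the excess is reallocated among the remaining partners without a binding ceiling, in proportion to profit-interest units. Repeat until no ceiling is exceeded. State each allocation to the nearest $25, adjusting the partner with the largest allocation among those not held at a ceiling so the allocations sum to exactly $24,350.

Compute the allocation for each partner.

Combined profit-interest units = 55.
Unconstrained shares: Orozco 7,526.36; Kowalski 7,083.64; Haddad 3,099.09; Ferraro 442.73; Ibarra 5,312.73; Lindqvist 885.45.
Capped: Lindqvist ($700); balance $23,650 reallocated over remaining profit-interest units 53.
Shares after redistribution: Orozco 7,585.85 → $7,575; Kowalski 7,139.62 → $7,150; Haddad 3,123.58 → $3,125; Ferraro 446.23 → $450; Ibarra 5,354.72 → $5,350.

Orozco: $7,575 · Kowalski: $7,150 · Haddad: $3,125 · Ferraro: $450 · Ibarra: $5,350 · Lindqvist: $700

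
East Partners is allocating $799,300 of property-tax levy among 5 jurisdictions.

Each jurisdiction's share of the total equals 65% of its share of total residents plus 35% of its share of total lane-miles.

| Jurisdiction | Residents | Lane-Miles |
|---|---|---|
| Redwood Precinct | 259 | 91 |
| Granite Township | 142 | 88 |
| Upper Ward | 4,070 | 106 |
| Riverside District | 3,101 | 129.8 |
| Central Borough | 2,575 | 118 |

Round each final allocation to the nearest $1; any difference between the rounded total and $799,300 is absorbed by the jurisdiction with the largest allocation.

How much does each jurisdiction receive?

Residents total 10,147; lane-miles total 532.8.
Blended shares (65% residents + 35% lane-miles): Redwood Precinct 0.0764; Granite Township 0.0669; Upper Ward 0.3303; Riverside District 0.2839; Central Borough 0.2425.
Unrounded shares: Redwood Precinct 61,042.25; Granite Township 53,476.44; Upper Ward 264,048.42; Riverside District 226,930.41; Central Borough 193,802.47.
Rounded to nearest $1: Redwood Precinct $61,042; Granite Township $53,476; Upper Ward $264,048; Riverside District $226,930; Central Borough $193,802. Sum = $799,298.
Difference $799,300 − $799,298 = +$2 applied to largest allocation (Upper Ward): Upper Ward becomes $264,050.

Redwood Precinct: $61,042 · Granite Township: $53,476 · Upper Ward: $264,050 · Riverside District: $226,930 · Central Borough: $193,802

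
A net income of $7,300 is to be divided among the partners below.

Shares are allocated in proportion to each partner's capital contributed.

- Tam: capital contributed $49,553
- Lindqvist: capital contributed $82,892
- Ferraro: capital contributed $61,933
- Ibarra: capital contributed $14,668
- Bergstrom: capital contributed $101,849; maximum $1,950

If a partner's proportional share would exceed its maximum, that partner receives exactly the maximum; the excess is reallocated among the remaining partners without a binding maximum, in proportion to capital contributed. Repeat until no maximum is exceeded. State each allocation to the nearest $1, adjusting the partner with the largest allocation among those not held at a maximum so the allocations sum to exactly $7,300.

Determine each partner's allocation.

Tam: $1,268 · Lindqvist: $2,122 · Ferraro: $1,585 · Ibarra: $375 · Bergstrom: $1,950

Sum of capital contributed: 310,895.
Unconstrained shares: Tam 1,163.53; Lindqvist 1,946.35; Ferraro 1,454.22; Ibarra 344.41; Bergstrom 2,391.48.
Cap binds for Bergstrom ($1,950); remaining pool $5,350 reallocated over remaining capital contributed 209,046.
Redistributed shares: Tam 1,268.18 → $1,268; Lindqvist 2,121.41 → $2,121; Ferraro 1,585.02 → $1,585; Ibarra 375.39 → $375.
Rounding difference +$1 applied to Lindqvist → $2,122.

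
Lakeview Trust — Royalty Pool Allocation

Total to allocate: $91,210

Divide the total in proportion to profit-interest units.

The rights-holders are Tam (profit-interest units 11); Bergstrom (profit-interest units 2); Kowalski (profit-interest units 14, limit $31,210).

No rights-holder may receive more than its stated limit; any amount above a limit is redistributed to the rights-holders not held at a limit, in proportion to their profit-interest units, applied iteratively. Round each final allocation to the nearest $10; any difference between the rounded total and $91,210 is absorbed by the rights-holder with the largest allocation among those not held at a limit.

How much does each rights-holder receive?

Profit-interest units total: 27.
Proportional shares (ignoring caps): Tam 37,159.63; Bergstrom 6,756.30; Kowalski 47,294.07.
Held at cap: Kowalski ($31,210); remaining pool $60,000 reallocated over remaining profit-interest units 13.
Remaining shares: Tam 50,769.23 → $50,770; Bergstrom 9,230.77 → $9,230.

Tam: $50,770 · Bergstrom: $9,230 · Kowalski: $31,210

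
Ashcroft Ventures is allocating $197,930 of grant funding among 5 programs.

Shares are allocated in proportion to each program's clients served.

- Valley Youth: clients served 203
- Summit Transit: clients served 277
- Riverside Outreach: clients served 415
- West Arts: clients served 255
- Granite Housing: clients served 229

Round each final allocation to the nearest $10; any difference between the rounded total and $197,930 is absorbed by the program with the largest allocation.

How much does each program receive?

Valley Youth: $29,140 | Summit Transit: $39,760 | Riverside Outreach: $59,560 | West Arts: $36,600 | Granite Housing: $32,870

Clients served total: 1,379.
Proportional shares: Valley Youth 203/1,379 × $197,930 = 29,136.90; Summit Transit 277/1,379 × $197,930 = 39,758.24; Riverside Outreach 415/1,379 × $197,930 = 59,565.59; West Arts 255/1,379 × $197,930 = 36,600.54; Granite Housing 229/1,379 × $197,930 = 32,868.72.
At nearest $10: Valley Youth $29,140; Summit Transit $39,760; Riverside Outreach $59,570; West Arts $36,600; Granite Housing $32,870. Sum = $197,940.
Difference $197,930 − $197,940 = −$10 applied to largest allocation (Riverside Outreach): Riverside Outreach becomes $59,560.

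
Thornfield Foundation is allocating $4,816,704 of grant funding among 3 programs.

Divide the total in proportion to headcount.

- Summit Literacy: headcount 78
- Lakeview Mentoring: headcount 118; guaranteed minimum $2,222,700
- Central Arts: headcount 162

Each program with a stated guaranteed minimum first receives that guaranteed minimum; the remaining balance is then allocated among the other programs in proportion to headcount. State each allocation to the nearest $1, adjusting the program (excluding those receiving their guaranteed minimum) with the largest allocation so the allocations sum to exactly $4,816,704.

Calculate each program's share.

Guaranteed amounts: Lakeview Mentoring $2,222,700. Balance $2,594,004.
Balance split over remaining headcount 240: Summit Literacy 843,051.30 → $843,051; Central Arts 1,750,952.70 → $1,750,953.

Summit Literacy: $843,051 · Lakeview Mentoring: $2,222,700 · Central Arts: $1,750,953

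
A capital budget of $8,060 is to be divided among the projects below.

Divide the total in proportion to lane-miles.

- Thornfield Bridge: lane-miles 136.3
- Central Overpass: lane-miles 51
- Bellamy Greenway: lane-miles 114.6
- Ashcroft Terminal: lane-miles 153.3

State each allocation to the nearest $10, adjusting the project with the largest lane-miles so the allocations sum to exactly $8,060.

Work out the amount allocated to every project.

Thornfield Bridge: $2,410; Central Overpass: $900; Bellamy Greenway: $2,030; Ashcroft Terminal: $2,720

Lane-miles total: 136.3 + 51 + 114.6 + 153.3 = 455.2.
Raw shares: Thornfield Bridge 2,413.40; Central Overpass 903.03; Bellamy Greenway 2,029.17; Ashcroft Terminal 2,714.41.
After rounding ($10): Thornfield Bridge $2,410; Central Overpass $900; Bellamy Greenway $2,030; Ashcroft Terminal $2,710. Sum = $8,050.
Difference $8,060 − $8,050 = +$10 applied to largest lane-miles (Ashcroft Terminal): Ashcroft Terminal becomes $2,720.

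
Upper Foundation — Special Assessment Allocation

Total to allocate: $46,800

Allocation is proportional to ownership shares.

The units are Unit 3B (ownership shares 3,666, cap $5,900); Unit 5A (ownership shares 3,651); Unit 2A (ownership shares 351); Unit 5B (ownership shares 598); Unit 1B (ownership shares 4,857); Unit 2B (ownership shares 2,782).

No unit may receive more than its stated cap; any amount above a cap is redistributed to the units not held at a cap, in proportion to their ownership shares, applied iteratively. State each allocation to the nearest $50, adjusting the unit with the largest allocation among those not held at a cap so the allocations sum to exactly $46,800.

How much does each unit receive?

Unit 3B: $5,900 · Unit 5A: $12,200 · Unit 2A: $1,150 · Unit 5B: $2,000 · Unit 1B: $16,250 · Unit 2B: $9,300

Total ownership shares = 15,905.
Proportional shares (ignoring caps): Unit 3B 10,787.10; Unit 5A 10,742.96; Unit 2A 1,032.81; Unit 5B 1,759.60; Unit 1B 14,291.58; Unit 2B 8,185.95.
Capped: Unit 3B ($5,900); residual $40,900 reallocated over remaining ownership shares 12,239.
Redistributed shares: Unit 5A 12,200.83 → $12,200; Unit 2A 1,172.96 → $1,150; Unit 5B 1,998.38 → $2,000; Unit 1B 16,231.01 → $16,250; Unit 2B 9,296.82 → $9,300.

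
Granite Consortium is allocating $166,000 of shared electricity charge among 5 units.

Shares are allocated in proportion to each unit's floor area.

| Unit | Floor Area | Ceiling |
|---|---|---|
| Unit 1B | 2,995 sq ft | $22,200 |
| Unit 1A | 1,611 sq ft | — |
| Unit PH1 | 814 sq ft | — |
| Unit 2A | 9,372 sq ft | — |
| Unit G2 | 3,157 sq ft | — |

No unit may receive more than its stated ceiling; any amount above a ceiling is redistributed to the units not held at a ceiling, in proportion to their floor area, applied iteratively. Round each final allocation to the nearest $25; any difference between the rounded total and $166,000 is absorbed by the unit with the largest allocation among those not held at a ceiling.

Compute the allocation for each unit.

Total floor area = 17,949.
Proportional shares (ignoring caps): Unit 1B 27,699.04; Unit 1A 14,899.21; Unit PH1 7,528.22; Unit 2A 86,676.25; Unit G2 29,197.28.
Held at cap: Unit 1B ($22,200); residual $143,800 reallocated over remaining floor area 14,954.
Shares after redistribution: Unit 1A 15,491.63 → $15,500; Unit PH1 7,827.55 → $7,825; Unit 2A 90,122.62 → $90,125; Unit G2 30,358.21 → $30,350.

Unit 1B: $22,200; Unit 1A: $15,500; Unit PH1: $7,825; Unit 2A: $90,125; Unit G2: $30,350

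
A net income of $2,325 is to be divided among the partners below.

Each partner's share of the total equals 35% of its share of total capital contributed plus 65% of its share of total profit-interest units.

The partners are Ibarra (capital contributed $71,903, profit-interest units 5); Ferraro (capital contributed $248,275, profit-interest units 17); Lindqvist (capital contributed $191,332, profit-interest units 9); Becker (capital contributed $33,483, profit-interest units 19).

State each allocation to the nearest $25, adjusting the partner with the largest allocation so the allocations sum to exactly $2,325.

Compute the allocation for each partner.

Capital contributed total 544,993; profit-interest units total 50.
Blended shares (35% capital contributed + 65% profit-interest units): Ibarra 0.1112; Ferraro 0.3804; Lindqvist 0.2399; Becker 0.2685.
Unrounded shares: Ibarra 258.49; Ferraro 884.53; Lindqvist 557.71; Becker 624.27.
After rounding ($25): Ibarra $250; Ferraro $875; Lindqvist $550; Becker $625. Sum = $2,300.
Difference $2,325 − $2,300 = +$25 applied to largest allocation (Ferraro): Ferraro becomes $900.

Ibarra: $250 | Ferraro: $900 | Lindqvist: $550 | Becker: $625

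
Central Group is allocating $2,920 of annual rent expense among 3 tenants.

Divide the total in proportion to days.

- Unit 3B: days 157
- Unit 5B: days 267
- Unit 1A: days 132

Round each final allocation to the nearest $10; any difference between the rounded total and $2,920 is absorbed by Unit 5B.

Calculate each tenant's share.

Unit 3B: $820 | Unit 5B: $1,410 | Unit 1A: $690

Total days = 556.
Unrounded shares: Unit 3B 157/556 × $2,920 = 824.53; Unit 5B 267/556 × $2,920 = 1,402.23; Unit 1A 132/556 × $2,920 = 693.24.
Rounded to nearest $10: Unit 3B $820; Unit 5B $1,400; Unit 1A $690. Sum = $2,910.
Difference $2,920 − $2,910 = +$10 applied to Unit 5B: Unit 5B becomes $1,410.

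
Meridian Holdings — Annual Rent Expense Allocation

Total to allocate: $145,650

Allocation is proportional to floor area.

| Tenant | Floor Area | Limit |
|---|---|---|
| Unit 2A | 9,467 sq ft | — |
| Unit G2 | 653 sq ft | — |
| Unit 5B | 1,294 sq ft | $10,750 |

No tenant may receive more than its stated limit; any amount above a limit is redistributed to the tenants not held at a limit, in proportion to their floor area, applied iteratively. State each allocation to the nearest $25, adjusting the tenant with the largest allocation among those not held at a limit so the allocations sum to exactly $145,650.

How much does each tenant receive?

Unit 2A: $126,200; Unit G2: $8,700; Unit 5B: $10,750

Sum of floor area: 11,414.
Pro-rata shares before constraints: Unit 2A 120,805.02; Unit G2 8,332.70; Unit 5B 16,512.27.
Held at cap: Unit 5B ($10,750); remaining pool $134,900 reallocated over remaining floor area 10,120.
Redistributed shares: Unit 2A 126,195.48 → $126,200; Unit G2 8,704.52 → $8,700.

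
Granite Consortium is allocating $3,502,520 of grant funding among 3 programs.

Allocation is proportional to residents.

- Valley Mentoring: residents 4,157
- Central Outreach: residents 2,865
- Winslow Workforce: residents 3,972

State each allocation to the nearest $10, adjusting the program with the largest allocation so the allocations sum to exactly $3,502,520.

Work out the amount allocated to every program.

Residents total: 10,994.
Raw shares: Valley Mentoring 4,157/10,994 × $3,502,520 = 1,324,356.53; Central Outreach 2,865/10,994 × $3,502,520 = 912,745.12; Winslow Workforce 3,972/10,994 × $3,502,520 = 1,265,418.36.
At nearest $10: Valley Mentoring $1,324,360; Central Outreach $912,750; Winslow Workforce $1,265,420. Sum = $3,502,530.
Difference $3,502,520 − $3,502,530 = −$10 applied to largest allocation (Valley Mentoring): Valley Mentoring becomes $1,324,350.

Valley Mentoring: $1,324,350; Central Outreach: $912,750; Winslow Workforce: $1,265,420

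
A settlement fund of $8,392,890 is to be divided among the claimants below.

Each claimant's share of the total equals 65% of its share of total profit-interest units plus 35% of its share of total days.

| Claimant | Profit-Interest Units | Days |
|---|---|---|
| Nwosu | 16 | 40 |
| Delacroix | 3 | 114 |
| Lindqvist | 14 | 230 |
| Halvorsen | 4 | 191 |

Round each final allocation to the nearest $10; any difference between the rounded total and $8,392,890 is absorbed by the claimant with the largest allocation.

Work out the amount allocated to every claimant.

Totals — profit-interest units 37, days 575.
Blended shares (65% profit-interest units + 35% days): Nwosu 0.3054; Delacroix 0.1221; Lindqvist 0.3859; Halvorsen 0.1865.
Pro-rata amounts: Nwosu 2,563,431.22; Delacroix 1,024,721.57; Lindqvist 3,239,201.87; Halvorsen 1,565,535.34.
At nearest $10: Nwosu $2,563,430; Delacroix $1,024,720; Lindqvist $3,239,200; Halvorsen $1,565,540. Sum = $8,392,890.
Rounded total matches; no reconciliation needed.

Nwosu: $2,563,430 · Delacroix: $1,024,720 · Lindqvist: $3,239,200 · Halvorsen: $1,565,540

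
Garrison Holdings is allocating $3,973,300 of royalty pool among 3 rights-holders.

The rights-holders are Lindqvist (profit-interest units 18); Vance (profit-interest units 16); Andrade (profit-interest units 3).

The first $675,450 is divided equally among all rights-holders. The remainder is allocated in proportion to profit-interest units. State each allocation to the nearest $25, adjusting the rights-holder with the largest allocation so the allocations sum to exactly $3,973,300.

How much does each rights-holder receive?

Equal tier: $675,450 ÷ 3 = $225,150 apiece.
Remainder $3,297,850 by profit-interest units (total 37): Lindqvist 1,604,359.46 → $1,604,350; Vance 1,426,097.30 → $1,426,100; Andrade 267,393.24 → $267,400.
Totals: Lindqvist $225,150 + $1,604,350 = $1,829,500; Vance $225,150 + $1,426,100 = $1,651,250; Andrade $225,150 + $267,400 = $492,550.

Lindqvist: $1,829,500; Vance: $1,651,250; Andrade: $492,550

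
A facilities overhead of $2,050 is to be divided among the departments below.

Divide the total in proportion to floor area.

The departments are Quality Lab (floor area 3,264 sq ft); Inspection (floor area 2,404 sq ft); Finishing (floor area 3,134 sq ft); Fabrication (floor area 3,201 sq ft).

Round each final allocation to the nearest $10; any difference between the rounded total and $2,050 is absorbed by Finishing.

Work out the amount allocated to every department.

Quality Lab: $560 · Inspection: $410 · Finishing: $530 · Fabrication: $550

Sum of floor area: 12,003.
Proportional shares: Quality Lab 3,264/12,003 × $2,050 = 557.46; Inspection 2,404/12,003 × $2,050 = 410.58; Finishing 3,134/12,003 × $2,050 = 535.26; Fabrication 3,201/12,003 × $2,050 = 546.70.
At nearest $10: Quality Lab $560; Inspection $410; Finishing $540; Fabrication $550. Sum = $2,060.
Difference $2,050 − $2,060 = −$10 applied to Finishing: Finishing becomes $530.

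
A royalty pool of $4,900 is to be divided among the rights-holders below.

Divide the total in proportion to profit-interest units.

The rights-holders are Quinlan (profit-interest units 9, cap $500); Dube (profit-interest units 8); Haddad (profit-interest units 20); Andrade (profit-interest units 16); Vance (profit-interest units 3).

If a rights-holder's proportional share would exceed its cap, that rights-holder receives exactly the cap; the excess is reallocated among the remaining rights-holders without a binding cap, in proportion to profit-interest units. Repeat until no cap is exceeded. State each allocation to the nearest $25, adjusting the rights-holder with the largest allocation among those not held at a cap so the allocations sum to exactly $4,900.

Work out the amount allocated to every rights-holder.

Sum of profit-interest units: 56.
Unconstrained shares: Quinlan 787.50; Dube 700.00; Haddad 1,750.00; Andrade 1,400.00; Vance 262.50.
Capped: Quinlan ($500); remaining pool $4,400 reallocated over remaining profit-interest units 47.
Remaining shares: Dube 748.94 → $750; Haddad 1,872.34 → $1,875; Andrade 1,497.87 → $1,500; Vance 280.85 → $275.

Quinlan: $500 | Dube: $750 | Haddad: $1,875 | Andrade: $1,500 | Vance: $275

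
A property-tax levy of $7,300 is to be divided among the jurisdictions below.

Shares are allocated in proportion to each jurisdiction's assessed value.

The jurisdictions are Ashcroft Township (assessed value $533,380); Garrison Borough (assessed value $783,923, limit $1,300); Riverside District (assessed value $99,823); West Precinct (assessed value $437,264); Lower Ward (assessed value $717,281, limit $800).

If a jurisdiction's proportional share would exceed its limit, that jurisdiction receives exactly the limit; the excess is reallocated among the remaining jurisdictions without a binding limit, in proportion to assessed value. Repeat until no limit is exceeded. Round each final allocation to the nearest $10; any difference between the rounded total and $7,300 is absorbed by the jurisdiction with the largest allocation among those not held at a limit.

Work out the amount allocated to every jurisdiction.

Ashcroft Township: $2,600; Garrison Borough: $1,300; Riverside District: $480; West Precinct: $2,120; Lower Ward: $800

Total assessed value = 2,571,671.
Pro-rata shares before constraints: Ashcroft Township 1,514.06; Garrison Borough 2,225.26; Riverside District 283.36; West Precinct 1,241.23; Lower Ward 2,036.09.
Capped: Garrison Borough ($1,300), Lower Ward ($800); residual $5,200 reallocated over remaining assessed value 1,070,467.
Remaining shares: Ashcroft Township 2,591.00 → $2,590; Riverside District 484.91 → $480; West Precinct 2,124.09 → $2,120.
Rounding difference +$10 applied to Ashcroft Township → $2,600.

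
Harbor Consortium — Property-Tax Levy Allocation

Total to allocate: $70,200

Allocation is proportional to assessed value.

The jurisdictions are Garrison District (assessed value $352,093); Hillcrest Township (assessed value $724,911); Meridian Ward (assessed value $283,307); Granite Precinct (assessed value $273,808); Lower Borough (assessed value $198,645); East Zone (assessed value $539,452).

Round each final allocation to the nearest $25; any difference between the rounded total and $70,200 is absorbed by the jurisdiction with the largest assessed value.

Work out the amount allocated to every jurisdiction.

Assessed value total: 352,093 + 724,911 + 283,307 + 273,808 + 198,645 + 539,452 = 2,372,216.
Pro-rata amounts: Garrison District 10,419.34; Hillcrest Township 21,451.99; Meridian Ward 8,383.79; Granite Precinct 8,102.69; Lower Borough 5,878.42; East Zone 15,963.78.
At nearest $25: Garrison District $10,425; Hillcrest Township $21,450; Meridian Ward $8,375; Granite Precinct $8,100; Lower Borough $5,875; East Zone $15,975. Sum = $70,200.
Rounded total matches; no reconciliation needed.

Garrison District: $10,425; Hillcrest Township: $21,450; Meridian Ward: $8,375; Granite Precinct: $8,100; Lower Borough: $5,875; East Zone: $15,975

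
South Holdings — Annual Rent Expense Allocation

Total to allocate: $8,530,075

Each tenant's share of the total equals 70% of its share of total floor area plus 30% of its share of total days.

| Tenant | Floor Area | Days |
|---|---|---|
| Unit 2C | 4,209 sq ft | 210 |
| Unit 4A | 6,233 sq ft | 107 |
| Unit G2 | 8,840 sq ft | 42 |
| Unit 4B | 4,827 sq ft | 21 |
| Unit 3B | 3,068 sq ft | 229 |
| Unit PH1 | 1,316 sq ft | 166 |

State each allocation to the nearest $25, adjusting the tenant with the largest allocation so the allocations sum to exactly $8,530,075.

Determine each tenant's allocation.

Unit 2C: $1,575,450 | Unit 4A: $1,659,500 | Unit G2: $1,991,250 | Unit 4B: $1,080,900 | Unit 3B: $1,399,075 | Unit PH1: $823,900

Floor area total 28,493; days total 775.
Composite weights (70% floor area + 30% days): Unit 2C 0.1847; Unit 4A 0.1945; Unit G2 0.2334; Unit 4B 0.1267; Unit 3B 0.1640; Unit PH1 0.0966.
Raw shares: Unit 2C 1,575,459.37; Unit 4A 1,659,510.68; Unit G2 1,991,211.34; Unit 4B 1,080,897.44; Unit 3B 1,399,086.35; Unit PH1 823,909.81.
After rounding ($25): Unit 2C $1,575,450; Unit 4A $1,659,500; Unit G2 $1,991,200; Unit 4B $1,080,900; Unit 3B $1,399,075; Unit PH1 $823,900. Sum = $8,530,025.
Difference $8,530,075 − $8,530,025 = +$50 applied to largest allocation (Unit G2): Unit G2 becomes $1,991,250.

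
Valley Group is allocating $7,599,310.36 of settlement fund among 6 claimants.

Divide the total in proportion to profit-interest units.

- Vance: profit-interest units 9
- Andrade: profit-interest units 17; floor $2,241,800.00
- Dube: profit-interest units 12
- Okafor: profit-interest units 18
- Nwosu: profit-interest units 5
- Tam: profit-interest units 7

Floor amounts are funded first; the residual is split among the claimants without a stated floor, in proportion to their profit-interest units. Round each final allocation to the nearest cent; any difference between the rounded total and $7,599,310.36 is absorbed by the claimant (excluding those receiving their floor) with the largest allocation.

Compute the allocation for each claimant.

Minimums first: Andrade $2,241,800.00. Residual $5,357,510.36.
Residual split over remaining profit-interest units 51: Vance 945,443.0047 → $945,443.00; Dube 1,260,590.6729 → $1,260,590.67; Okafor 1,890,886.0094 → $1,890,886.01; Nwosu 525,246.1137 → $525,246.11; Tam 735,344.5592 → $735,344.56.
Rounding difference +$0.01 applied to Okafor → $1,890,886.02.

Vance: $945,443.00; Andrade: $2,241,800.00; Dube: $1,260,590.67; Okafor: $1,890,886.02; Nwosu: $525,246.11; Tam: $735,344.56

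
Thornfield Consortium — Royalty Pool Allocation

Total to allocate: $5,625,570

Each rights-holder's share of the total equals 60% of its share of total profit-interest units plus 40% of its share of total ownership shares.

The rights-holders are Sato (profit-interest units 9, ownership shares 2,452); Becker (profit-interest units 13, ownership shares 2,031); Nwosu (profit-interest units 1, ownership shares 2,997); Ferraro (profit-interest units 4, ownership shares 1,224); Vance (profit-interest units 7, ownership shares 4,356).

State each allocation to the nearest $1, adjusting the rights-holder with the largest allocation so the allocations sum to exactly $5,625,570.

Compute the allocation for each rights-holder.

Sato: $1,315,951 | Becker: $1,640,511 | Nwosu: $615,656 | Ferraro: $607,993 | Vance: $1,445,459

Totals — profit-interest units 34, ownership shares 13,060.
Composite weights (60% profit-interest units + 40% ownership shares): Sato 0.2339; Becker 0.2916; Nwosu 0.1094; Ferraro 0.1081; Vance 0.2569.
Proportional shares: Sato 1,315,950.60; Becker 1,640,511.69; Nwosu 615,655.57; Ferraro 607,993.32; Vance 1,445,458.82.
After rounding ($1): Sato $1,315,951; Becker $1,640,512; Nwosu $615,656; Ferraro $607,993; Vance $1,445,459. Sum = $5,625,571.
Difference $5,625,570 − $5,625,571 = −$1 applied to largest allocation (Becker): Becker becomes $1,640,511.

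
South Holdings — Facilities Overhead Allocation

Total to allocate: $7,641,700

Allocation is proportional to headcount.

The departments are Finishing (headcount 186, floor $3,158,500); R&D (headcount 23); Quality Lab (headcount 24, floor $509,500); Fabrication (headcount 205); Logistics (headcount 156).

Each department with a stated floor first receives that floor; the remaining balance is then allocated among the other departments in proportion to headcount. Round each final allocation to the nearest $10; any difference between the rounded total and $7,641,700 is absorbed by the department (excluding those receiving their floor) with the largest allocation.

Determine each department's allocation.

Guaranteed amounts: Finishing $3,158,500; Quality Lab $509,500. Balance $3,973,700.
Balance split over remaining headcount 384: R&D 238,008.07 → $238,010; Fabrication 2,121,376.30 → $2,121,380; Logistics 1,614,315.62 → $1,614,320.
Rounding difference −$10 applied to Fabrication → $2,121,370.

Finishing: $3,158,500; R&D: $238,010; Quality Lab: $509,500; Fabrication: $2,121,370; Logistics: $1,614,320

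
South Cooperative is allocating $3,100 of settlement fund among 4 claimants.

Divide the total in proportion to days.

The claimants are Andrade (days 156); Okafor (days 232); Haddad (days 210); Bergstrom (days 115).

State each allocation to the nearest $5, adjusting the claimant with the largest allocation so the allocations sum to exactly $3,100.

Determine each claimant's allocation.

Andrade: $680; Okafor: $1,005; Haddad: $915; Bergstrom: $500

Sum of days: 713.
Unrounded shares: Andrade 156/713 × $3,100 = 678.26; Okafor 232/713 × $3,100 = 1,008.70; Haddad 210/713 × $3,100 = 913.04; Bergstrom 115/713 × $3,100 = 500.00.
Rounded to nearest $5: Andrade $680; Okafor $1,010; Haddad $915; Bergstrom $500. Sum = $3,105.
Difference $3,100 − $3,105 = −$5 applied to largest allocation (Okafor): Okafor becomes $1,005.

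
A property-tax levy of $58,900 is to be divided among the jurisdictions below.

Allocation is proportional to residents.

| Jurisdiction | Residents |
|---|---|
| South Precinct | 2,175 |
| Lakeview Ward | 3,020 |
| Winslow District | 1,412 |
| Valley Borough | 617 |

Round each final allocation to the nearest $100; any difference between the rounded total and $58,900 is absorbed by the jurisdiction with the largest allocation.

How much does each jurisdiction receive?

South Precinct: $17,700 · Lakeview Ward: $24,700 · Winslow District: $11,500 · Valley Borough: $5,000

Combined residents = 7,224.
Proportional shares: South Precinct 2,175/7,224 × $58,900 = 17,733.60; Lakeview Ward 3,020/7,224 × $58,900 = 24,623.20; Winslow District 1,412/7,224 × $58,900 = 11,512.57; Valley Borough 617/7,224 × $58,900 = 5,030.63.
After rounding ($100): South Precinct $17,700; Lakeview Ward $24,600; Winslow District $11,500; Valley Borough $5,000. Sum = $58,800.
Difference $58,900 − $58,800 = +$100 applied to largest allocation (Lakeview Ward): Lakeview Ward becomes $24,700.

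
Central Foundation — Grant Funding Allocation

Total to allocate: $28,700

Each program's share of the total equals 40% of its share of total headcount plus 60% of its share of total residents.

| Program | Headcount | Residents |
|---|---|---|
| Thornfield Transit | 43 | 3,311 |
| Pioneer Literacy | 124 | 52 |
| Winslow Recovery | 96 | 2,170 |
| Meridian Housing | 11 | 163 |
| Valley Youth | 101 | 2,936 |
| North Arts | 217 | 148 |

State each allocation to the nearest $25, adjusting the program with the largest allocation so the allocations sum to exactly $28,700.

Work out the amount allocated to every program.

Headcount total 592; residents total 8,780.
Combined weights (40% headcount + 60% residents): Thornfield Transit 0.2553; Pioneer Literacy 0.0873; Winslow Recovery 0.2132; Meridian Housing 0.0186; Valley Youth 0.2689; North Arts 0.1567.
Pro-rata amounts: Thornfield Transit 7,327.63; Pioneer Literacy 2,506.58; Winslow Recovery 6,117.59; Meridian Housing 533.00; Valley Youth 7,716.89; North Arts 4,498.31.
Rounded to nearest $25: Thornfield Transit $7,325; Pioneer Literacy $2,500; Winslow Recovery $6,125; Meridian Housing $525; Valley Youth $7,725; North Arts $4,500. Sum = $28,700.
Sum already equals the total — no adjustment.

Thornfield Transit: $7,325; Pioneer Literacy: $2,500; Winslow Recovery: $6,125; Meridian Housing: $525; Valley Youth: $7,725; North Arts: $4,500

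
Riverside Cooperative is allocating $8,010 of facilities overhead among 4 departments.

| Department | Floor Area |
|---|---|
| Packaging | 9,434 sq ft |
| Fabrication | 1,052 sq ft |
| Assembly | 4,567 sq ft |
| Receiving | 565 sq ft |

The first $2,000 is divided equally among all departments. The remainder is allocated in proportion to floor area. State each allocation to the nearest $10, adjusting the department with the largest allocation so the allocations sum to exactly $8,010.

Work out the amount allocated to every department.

$2,000 shared equally gives $500 per department.
Remainder $6,010 by floor area (total 15,618): Packaging 3,630.32 → $3,630; Fabrication 404.82 → $400; Assembly 1,757.44 → $1,760; Receiving 217.42 → $220.
Totals: Packaging $500 + $3,630 = $4,130; Fabrication $500 + $400 = $900; Assembly $500 + $1,760 = $2,260; Receiving $500 + $220 = $720.

Packaging: $4,130; Fabrication: $900; Assembly: $2,260; Receiving: $720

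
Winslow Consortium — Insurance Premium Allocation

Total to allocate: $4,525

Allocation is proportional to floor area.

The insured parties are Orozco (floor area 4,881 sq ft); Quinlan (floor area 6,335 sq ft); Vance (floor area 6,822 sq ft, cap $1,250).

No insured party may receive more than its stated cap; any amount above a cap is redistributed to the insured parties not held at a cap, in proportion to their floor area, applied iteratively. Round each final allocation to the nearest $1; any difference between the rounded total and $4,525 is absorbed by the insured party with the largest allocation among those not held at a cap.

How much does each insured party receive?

Orozco: $1,425 · Quinlan: $1,850 · Vance: $1,250

Floor area total: 18,038.
Pro-rata shares before constraints: Orozco 1,224.44; Quinlan 1,589.19; Vance 1,711.36.
Cap binds for Vance ($1,250); residual $3,275 reallocated over remaining floor area 11,216.
Remaining shares: Orozco 1,425.22 → $1,425; Quinlan 1,849.78 → $1,850.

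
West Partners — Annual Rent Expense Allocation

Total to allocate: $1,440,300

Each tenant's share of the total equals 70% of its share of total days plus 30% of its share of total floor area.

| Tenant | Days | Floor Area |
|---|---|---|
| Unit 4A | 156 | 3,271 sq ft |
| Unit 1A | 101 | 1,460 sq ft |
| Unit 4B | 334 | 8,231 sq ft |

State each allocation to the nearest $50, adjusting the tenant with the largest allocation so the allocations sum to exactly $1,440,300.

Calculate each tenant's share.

Unit 4A: $375,150 · Unit 1A: $220,950 · Unit 4B: $844,200

Totals — days 591, floor area 12,962.
Blended shares (70% days + 30% floor area): Unit 4A 0.2605; Unit 1A 0.1534; Unit 4B 0.5861.
Raw shares: Unit 4A 375,165.72; Unit 1A 220,969.14; Unit 4B 844,165.14.
Rounded to nearest $50: Unit 4A $375,150; Unit 1A $220,950; Unit 4B $844,150. Sum = $1,440,250.
Difference $1,440,300 − $1,440,250 = +$50 applied to largest allocation (Unit 4B): Unit 4B becomes $844,200.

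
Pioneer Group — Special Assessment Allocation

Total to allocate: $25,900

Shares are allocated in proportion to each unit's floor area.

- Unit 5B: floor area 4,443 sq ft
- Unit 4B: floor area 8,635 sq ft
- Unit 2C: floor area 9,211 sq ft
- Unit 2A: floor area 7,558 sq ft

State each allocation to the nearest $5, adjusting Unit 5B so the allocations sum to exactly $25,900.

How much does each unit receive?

Combined floor area = 29,847.
Proportional shares: Unit 5B 4,443/29,847 × $25,900 = 3,855.45; Unit 4B 8,635/29,847 × $25,900 = 7,493.10; Unit 2C 9,211/29,847 × $25,900 = 7,992.93; Unit 2A 7,558/29,847 × $25,900 = 6,558.52.
At nearest $5: Unit 5B $3,855; Unit 4B $7,495; Unit 2C $7,995; Unit 2A $6,560. Sum = $25,905.
Difference $25,900 − $25,905 = −$5 applied to Unit 5B: Unit 5B becomes $3,850.

Unit 5B: $3,850 | Unit 4B: $7,495 | Unit 2C: $7,995 | Unit 2A: $6,560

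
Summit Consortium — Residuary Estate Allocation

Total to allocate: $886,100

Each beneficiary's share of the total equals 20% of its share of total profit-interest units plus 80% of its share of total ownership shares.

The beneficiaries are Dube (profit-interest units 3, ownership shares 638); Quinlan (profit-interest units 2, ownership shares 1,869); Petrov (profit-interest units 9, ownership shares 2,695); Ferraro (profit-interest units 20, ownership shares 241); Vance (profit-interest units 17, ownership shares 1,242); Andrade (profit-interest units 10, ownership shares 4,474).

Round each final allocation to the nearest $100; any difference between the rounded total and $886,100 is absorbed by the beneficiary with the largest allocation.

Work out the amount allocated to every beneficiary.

Totals — profit-interest units 61, ownership shares 11,159.
Combined weights (20% profit-interest units + 80% ownership shares): Dube 0.0556; Quinlan 0.1405; Petrov 0.2227; Ferraro 0.0829; Vance 0.1448; Andrade 0.3535.
Unrounded shares: Dube 49,244.95; Quinlan 124,539.47; Petrov 197,348.18; Ferraro 73,414.54; Vance 128,287.73; Andrade 313,265.12.
Rounded to nearest $100: Dube $49,200; Quinlan $124,500; Petrov $197,300; Ferraro $73,400; Vance $128,300; Andrade $313,300. Sum = $886,000.
Difference $886,100 − $886,000 = +$100 applied to largest allocation (Andrade): Andrade becomes $313,400.

Dube: $49,200; Quinlan: $124,500; Petrov: $197,300; Ferraro: $73,400; Vance: $128,300; Andrade: $313,400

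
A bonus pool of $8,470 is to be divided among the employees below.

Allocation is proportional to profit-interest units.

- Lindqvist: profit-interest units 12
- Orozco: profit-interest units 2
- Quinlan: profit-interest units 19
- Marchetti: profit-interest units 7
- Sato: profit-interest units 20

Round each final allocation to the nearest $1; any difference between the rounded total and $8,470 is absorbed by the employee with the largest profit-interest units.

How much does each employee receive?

Lindqvist: $1,694 · Orozco: $282 · Quinlan: $2,682 · Marchetti: $988 · Sato: $2,824

Sum of profit-interest units: 60.
Proportional shares: Lindqvist 12/60 × $8,470 = 1,694.00; Orozco 2/60 × $8,470 = 282.33; Quinlan 19/60 × $8,470 = 2,682.17; Marchetti 7/60 × $8,470 = 988.17; Sato 20/60 × $8,470 = 2,823.33.
At nearest $1: Lindqvist $1,694; Orozco $282; Quinlan $2,682; Marchetti $988; Sato $2,823. Sum = $8,469.
Difference $8,470 − $8,469 = +$1 applied to largest profit-interest units (Sato): Sato becomes $2,824.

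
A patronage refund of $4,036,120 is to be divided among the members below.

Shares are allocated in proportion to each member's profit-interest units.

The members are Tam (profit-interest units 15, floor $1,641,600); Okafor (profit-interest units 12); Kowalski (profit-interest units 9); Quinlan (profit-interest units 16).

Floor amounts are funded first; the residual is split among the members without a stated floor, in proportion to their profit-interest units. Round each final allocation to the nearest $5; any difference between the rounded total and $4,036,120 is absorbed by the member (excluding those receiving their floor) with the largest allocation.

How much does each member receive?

Tam: $1,641,600 · Okafor: $776,600 · Kowalski: $582,450 · Quinlan: $1,035,470

Minimums first: Tam $1,641,600. Residual $2,394,520.
Residual split over remaining profit-interest units 37: Okafor 776,601.08 → $776,600; Kowalski 582,450.81 → $582,450; Quinlan 1,035,468.11 → $1,035,470.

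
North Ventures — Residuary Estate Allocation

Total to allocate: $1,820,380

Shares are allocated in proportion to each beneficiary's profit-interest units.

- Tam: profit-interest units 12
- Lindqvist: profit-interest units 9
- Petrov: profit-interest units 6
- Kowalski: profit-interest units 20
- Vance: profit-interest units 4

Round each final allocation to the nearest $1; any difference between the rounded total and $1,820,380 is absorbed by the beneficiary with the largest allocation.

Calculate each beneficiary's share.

Combined profit-interest units = 51.
Unrounded shares: Tam 12/51 × $1,820,380 = 428,324.71; Lindqvist 9/51 × $1,820,380 = 321,243.53; Petrov 6/51 × $1,820,380 = 214,162.35; Kowalski 20/51 × $1,820,380 = 713,874.51; Vance 4/51 × $1,820,380 = 142,774.90.
At nearest $1: Tam $428,325; Lindqvist $321,244; Petrov $214,162; Kowalski $713,875; Vance $142,775. Sum = $1,820,381.
Difference $1,820,380 − $1,820,381 = −$1 applied to largest allocation (Kowalski): Kowalski becomes $713,874.

Tam: $428,325; Lindqvist: $321,244; Petrov: $214,162; Kowalski: $713,874; Vance: $142,775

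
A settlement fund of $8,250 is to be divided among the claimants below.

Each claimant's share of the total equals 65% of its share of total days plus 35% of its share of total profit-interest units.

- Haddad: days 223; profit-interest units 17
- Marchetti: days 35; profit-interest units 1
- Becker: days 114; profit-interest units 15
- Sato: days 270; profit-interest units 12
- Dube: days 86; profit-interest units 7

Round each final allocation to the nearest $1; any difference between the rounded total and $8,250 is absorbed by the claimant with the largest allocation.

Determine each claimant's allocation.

Totals — days 728, profit-interest units 52.
Composite weights (65% days + 35% profit-interest units): Haddad 0.3135; Marchetti 0.0380; Becker 0.2027; Sato 0.3218; Dube 0.1239.
Proportional shares: Haddad 2,586.62; Marchetti 313.34; Becker 1,672.66; Sato 2,655.19; Dube 1,022.18.
After rounding ($1): Haddad $2,587; Marchetti $313; Becker $1,673; Sato $2,655; Dube $1,022. Sum = $8,250.
Rounded total matches; no reconciliation needed.

Haddad: $2,587 | Marchetti: $313 | Becker: $1,673 | Sato: $2,655 | Dube: $1,022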